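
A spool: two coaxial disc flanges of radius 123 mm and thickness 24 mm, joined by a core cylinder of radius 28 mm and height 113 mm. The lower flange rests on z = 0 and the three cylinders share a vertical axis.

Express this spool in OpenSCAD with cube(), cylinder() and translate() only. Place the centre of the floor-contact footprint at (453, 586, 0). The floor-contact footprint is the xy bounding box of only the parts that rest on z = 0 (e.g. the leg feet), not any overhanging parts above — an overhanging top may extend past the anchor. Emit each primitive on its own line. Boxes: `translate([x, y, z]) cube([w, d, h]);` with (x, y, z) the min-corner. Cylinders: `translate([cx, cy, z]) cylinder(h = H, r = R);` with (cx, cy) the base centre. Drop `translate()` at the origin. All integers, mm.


translate([453, 586, 0]) cylinder(h = 24, r = 123);
translate([453, 586, 24]) cylinder(h = 113, r = 28);
translate([453, 586, 137]) cylinder(h = 24, r = 123);


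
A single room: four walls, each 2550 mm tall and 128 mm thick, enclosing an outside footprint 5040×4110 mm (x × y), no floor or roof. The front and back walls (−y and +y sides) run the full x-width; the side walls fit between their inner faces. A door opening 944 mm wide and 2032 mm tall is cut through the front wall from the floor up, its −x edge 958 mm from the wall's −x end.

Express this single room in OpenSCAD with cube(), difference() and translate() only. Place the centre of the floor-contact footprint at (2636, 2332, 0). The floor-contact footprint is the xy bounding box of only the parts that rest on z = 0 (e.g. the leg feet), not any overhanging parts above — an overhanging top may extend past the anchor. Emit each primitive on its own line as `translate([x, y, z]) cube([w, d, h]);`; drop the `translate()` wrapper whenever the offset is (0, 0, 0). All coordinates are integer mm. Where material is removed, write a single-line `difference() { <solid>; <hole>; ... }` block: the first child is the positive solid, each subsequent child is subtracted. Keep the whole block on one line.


difference() { translate([116, 277, 0]) cube([5040, 128, 2550]); translate([1074, 277, 0]) cube([944, 128, 2032]); }
translate([116, 4259, 0]) cube([5040, 128, 2550]);
translate([116, 405, 0]) cube([128, 3854, 2550]);
translate([5028, 405, 0]) cube([128, 3854, 2550]);


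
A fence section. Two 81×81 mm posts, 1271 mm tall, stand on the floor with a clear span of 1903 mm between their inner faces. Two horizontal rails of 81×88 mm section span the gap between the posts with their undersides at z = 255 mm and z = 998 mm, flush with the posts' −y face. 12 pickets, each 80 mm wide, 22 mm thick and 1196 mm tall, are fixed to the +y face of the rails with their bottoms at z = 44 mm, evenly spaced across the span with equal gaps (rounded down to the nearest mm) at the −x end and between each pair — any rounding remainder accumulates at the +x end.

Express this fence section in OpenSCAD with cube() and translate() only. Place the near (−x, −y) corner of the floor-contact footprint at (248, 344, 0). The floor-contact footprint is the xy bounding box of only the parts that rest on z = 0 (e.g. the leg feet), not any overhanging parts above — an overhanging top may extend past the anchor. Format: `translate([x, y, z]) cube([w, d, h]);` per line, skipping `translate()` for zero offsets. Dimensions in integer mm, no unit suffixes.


translate([248, 344, 0]) cube([81, 81, 1271]);
translate([2232, 344, 0]) cube([81, 81, 1271]);
translate([329, 344, 255]) cube([1903, 81, 88]);
translate([329, 344, 998]) cube([1903, 81, 88]);
translate([401, 425, 44]) cube([80, 22, 1196]);
translate([553, 425, 44]) cube([80, 22, 1196]);
translate([705, 425, 44]) cube([80, 22, 1196]);
translate([857, 425, 44]) cube([80, 22, 1196]);
translate([1009, 425, 44]) cube([80, 22, 1196]);
translate([1161, 425, 44]) cube([80, 22, 1196]);
translate([1313, 425, 44]) cube([80, 22, 1196]);
translate([1465, 425, 44]) cube([80, 22, 1196]);
translate([1617, 425, 44]) cube([80, 22, 1196]);
translate([1769, 425, 44]) cube([80, 22, 1196]);
translate([1921, 425, 44]) cube([80, 22, 1196]);
translate([2073, 425, 44]) cube([80, 22, 1196]);


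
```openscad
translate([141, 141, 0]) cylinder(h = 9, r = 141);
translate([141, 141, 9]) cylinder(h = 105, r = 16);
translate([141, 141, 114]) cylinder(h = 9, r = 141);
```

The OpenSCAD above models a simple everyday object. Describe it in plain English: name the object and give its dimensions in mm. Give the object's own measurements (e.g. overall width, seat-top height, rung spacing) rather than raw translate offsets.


A spool: two coaxial disc flanges of radius 141 mm and thickness 9 mm, joined by a core cylinder of radius 16 mm and height 105 mm. The lower flange rests on z = 0 and the three cylinders share a vertical axis.


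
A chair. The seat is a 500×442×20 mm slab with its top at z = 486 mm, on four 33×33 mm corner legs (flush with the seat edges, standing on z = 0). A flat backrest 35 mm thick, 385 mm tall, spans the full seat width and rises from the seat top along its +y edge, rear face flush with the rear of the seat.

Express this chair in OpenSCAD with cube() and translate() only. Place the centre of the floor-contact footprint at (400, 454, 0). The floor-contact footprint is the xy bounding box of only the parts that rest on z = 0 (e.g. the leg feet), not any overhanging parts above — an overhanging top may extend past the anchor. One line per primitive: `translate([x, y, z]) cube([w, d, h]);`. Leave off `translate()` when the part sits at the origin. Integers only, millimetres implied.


translate([150, 233, 466]) cube([500, 442, 20]);
translate([150, 233, 0]) cube([33, 33, 466]);
translate([617, 233, 0]) cube([33, 33, 466]);
translate([150, 642, 0]) cube([33, 33, 466]);
translate([617, 642, 0]) cube([33, 33, 466]);
translate([150, 640, 486]) cube([500, 35, 385]);


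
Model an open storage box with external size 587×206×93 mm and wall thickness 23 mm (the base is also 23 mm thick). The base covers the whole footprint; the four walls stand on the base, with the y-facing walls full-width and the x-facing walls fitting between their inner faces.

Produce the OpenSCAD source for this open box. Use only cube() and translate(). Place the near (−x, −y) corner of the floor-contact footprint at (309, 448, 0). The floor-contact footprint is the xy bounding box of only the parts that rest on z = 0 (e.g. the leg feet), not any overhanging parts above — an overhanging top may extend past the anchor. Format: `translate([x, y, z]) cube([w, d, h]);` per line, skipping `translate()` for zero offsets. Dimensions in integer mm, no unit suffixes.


translate([309, 448, 0]) cube([587, 206, 23]);
translate([309, 448, 23]) cube([587, 23, 70]);
translate([309, 631, 23]) cube([587, 23, 70]);
translate([309, 471, 23]) cube([23, 160, 70]);
translate([873, 471, 23]) cube([23, 160, 70]);


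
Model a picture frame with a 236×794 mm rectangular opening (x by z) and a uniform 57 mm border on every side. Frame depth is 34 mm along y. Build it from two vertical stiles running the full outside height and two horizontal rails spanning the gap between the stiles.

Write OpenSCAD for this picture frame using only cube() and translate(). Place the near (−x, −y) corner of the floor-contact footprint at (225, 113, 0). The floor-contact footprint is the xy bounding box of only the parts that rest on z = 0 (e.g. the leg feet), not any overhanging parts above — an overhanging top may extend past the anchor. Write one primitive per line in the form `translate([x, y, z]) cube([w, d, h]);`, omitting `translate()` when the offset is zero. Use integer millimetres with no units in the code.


translate([225, 113, 0]) cube([57, 34, 908]);
translate([518, 113, 0]) cube([57, 34, 908]);
translate([282, 113, 0]) cube([236, 34, 57]);
translate([282, 113, 851]) cube([236, 34, 57]);


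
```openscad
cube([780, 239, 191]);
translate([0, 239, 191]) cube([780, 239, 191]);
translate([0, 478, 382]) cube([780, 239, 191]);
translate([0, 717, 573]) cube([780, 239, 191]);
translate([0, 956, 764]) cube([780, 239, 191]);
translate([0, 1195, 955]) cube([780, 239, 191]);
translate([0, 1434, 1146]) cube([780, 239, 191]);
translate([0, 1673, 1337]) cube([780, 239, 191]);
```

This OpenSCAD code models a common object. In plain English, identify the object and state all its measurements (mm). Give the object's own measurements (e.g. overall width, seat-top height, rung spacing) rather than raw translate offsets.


A straight staircase of 8 solid steps. Each step is 780 mm wide (x), 239 mm deep (y, the going) and 191 mm tall (the rise). The first step rests on the floor; each subsequent step sits one going further in +y and one rise higher in +z, directly behind and above the previous step with no overlap.


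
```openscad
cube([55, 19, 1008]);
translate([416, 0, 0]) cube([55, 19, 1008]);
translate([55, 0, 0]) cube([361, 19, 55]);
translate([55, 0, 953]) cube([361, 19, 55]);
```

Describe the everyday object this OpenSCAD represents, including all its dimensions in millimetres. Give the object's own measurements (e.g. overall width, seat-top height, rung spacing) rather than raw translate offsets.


A rectangular picture frame lying in the x–z plane (depth along y). The opening is 361 mm wide (x) by 898 mm tall (z), surrounded by a border 55 mm wide on all four sides. The frame is 19 mm deep and is made of two full-height vertical stiles with two horizontal rails fitted between them.


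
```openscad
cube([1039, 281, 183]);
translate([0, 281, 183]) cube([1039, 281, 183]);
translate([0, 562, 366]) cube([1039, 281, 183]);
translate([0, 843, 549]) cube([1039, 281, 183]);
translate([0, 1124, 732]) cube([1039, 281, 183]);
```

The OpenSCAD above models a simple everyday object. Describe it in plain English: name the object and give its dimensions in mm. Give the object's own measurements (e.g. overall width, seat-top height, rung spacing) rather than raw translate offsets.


A straight staircase of 5 solid steps. Each step is 1039 mm wide (x), 281 mm deep (y, the going) and 183 mm tall (the rise). The first step rests on the floor; each subsequent step sits one going further in +y and one rise higher in +z, directly behind and above the previous step with no overlap.


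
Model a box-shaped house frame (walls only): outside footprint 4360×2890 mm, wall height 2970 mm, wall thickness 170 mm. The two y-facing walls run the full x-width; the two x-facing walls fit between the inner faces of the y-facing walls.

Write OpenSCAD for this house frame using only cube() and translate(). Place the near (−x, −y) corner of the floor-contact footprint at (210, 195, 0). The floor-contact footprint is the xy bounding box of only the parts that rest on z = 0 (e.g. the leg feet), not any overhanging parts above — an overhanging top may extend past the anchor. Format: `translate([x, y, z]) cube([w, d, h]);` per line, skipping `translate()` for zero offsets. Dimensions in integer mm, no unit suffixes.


translate([210, 195, 0]) cube([4360, 170, 2970]);
translate([210, 2915, 0]) cube([4360, 170, 2970]);
translate([210, 365, 0]) cube([170, 2550, 2970]);
translate([4400, 365, 0]) cube([170, 2550, 2970]);


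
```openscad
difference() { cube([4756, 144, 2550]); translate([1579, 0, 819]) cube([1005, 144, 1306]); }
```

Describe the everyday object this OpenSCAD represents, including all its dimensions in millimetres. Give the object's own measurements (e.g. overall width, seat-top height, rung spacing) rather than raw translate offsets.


A wall 4756 mm long (x), 144 mm thick (y), 2550 mm tall, with a rectangular window opening cut through it. The opening is 1005 mm wide and 1306 mm tall; its sill is at z = 819 mm and its near (−x) edge is 1579 mm from the wall's −x end. The opening passes through the full wall thickness.


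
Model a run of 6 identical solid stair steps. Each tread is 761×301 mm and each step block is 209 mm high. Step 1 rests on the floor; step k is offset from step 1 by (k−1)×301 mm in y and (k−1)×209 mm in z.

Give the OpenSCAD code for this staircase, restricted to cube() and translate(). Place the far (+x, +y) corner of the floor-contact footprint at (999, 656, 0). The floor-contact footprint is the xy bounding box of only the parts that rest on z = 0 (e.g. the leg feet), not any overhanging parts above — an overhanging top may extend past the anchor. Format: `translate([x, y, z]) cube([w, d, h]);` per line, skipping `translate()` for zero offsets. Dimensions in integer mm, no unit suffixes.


translate([238, 355, 0]) cube([761, 301, 209]);
translate([238, 656, 209]) cube([761, 301, 209]);
translate([238, 957, 418]) cube([761, 301, 209]);
translate([238, 1258, 627]) cube([761, 301, 209]);
translate([238, 1559, 836]) cube([761, 301, 209]);
translate([238, 1860, 1045]) cube([761, 301, 209]);


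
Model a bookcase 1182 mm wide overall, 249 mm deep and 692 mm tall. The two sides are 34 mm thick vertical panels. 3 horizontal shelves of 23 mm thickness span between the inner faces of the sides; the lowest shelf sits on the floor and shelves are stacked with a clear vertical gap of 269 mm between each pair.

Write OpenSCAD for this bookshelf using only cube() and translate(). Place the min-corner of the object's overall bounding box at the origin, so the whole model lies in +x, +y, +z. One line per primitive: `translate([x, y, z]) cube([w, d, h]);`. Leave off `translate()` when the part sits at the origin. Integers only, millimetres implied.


cube([34, 249, 692]);
translate([1148, 0, 0]) cube([34, 249, 692]);
translate([34, 0, 0]) cube([1114, 249, 23]);
translate([34, 0, 292]) cube([1114, 249, 23]);
translate([34, 0, 584]) cube([1114, 249, 23]);


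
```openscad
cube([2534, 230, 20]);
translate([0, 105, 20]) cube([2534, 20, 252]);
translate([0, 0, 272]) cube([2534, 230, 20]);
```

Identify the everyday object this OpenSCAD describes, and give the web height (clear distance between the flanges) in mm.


An I-beam. The web height is 252 mm.

Two wide flanges with a thin centred web — an I-beam. Overall 292 mm minus two 20 mm flanges gives a web of 292 − 2·20 = 252 mm.


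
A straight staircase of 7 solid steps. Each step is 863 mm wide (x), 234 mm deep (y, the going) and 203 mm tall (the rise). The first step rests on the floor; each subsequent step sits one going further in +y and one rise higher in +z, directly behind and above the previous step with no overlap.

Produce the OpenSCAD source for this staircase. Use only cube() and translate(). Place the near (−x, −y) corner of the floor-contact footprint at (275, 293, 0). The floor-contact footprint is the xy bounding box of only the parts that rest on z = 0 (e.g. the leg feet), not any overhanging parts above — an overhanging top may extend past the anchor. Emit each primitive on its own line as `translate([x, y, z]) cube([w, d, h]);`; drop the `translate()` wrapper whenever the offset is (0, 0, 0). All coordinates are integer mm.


translate([275, 293, 0]) cube([863, 234, 203]);
translate([275, 527, 203]) cube([863, 234, 203]);
translate([275, 761, 406]) cube([863, 234, 203]);
translate([275, 995, 609]) cube([863, 234, 203]);
translate([275, 1229, 812]) cube([863, 234, 203]);
translate([275, 1463, 1015]) cube([863, 234, 203]);
translate([275, 1697, 1218]) cube([863, 234, 203]);


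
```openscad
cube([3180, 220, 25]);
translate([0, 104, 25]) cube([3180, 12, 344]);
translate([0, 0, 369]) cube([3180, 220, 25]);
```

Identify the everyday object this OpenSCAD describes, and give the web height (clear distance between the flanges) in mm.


An I-beam. The web height is 344 mm.

Two wide flanges with a thin centred web — an I-beam. Overall 394 mm minus two 25 mm flanges gives a web of 394 − 2·25 = 344 mm.


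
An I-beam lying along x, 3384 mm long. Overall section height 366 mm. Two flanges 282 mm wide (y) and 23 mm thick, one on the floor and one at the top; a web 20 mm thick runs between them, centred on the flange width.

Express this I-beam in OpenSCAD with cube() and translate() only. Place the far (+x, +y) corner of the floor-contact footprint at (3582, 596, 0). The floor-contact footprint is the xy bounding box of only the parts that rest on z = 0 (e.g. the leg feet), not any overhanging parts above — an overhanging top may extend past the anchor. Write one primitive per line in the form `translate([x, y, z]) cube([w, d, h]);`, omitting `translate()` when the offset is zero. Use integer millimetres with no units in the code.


translate([198, 314, 0]) cube([3384, 282, 23]);
translate([198, 445, 23]) cube([3384, 20, 320]);
translate([198, 314, 343]) cube([3384, 282, 23]);


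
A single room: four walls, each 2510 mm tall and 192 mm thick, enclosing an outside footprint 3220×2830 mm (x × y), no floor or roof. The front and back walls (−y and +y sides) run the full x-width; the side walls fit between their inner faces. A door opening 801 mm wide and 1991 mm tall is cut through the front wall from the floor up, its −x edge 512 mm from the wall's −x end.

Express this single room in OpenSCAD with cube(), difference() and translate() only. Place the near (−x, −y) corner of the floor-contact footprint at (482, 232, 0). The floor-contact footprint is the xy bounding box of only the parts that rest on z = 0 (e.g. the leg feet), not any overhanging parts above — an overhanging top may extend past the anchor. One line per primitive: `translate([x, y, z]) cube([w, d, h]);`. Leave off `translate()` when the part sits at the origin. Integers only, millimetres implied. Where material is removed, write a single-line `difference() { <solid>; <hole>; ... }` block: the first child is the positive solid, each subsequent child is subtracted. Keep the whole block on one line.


difference() { translate([482, 232, 0]) cube([3220, 192, 2510]); translate([994, 232, 0]) cube([801, 192, 1991]); }
translate([482, 2870, 0]) cube([3220, 192, 2510]);
translate([482, 424, 0]) cube([192, 2446, 2510]);
translate([3510, 424, 0]) cube([192, 2446, 2510]);


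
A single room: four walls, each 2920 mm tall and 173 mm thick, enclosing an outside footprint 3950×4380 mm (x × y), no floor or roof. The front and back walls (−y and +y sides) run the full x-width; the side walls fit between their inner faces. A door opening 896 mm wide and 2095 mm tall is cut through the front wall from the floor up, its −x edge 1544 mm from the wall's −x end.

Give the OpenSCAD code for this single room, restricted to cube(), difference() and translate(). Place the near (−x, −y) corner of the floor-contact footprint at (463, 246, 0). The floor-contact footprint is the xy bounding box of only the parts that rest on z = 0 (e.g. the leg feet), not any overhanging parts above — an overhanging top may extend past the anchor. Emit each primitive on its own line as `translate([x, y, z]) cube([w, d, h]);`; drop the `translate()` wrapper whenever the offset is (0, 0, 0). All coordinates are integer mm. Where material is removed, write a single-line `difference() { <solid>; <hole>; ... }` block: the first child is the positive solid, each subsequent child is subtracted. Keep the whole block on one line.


difference() { translate([463, 246, 0]) cube([3950, 173, 2920]); translate([2007, 246, 0]) cube([896, 173, 2095]); }
translate([463, 4453, 0]) cube([3950, 173, 2920]);
translate([463, 419, 0]) cube([173, 4034, 2920]);
translate([4240, 419, 0]) cube([173, 4034, 2920]);


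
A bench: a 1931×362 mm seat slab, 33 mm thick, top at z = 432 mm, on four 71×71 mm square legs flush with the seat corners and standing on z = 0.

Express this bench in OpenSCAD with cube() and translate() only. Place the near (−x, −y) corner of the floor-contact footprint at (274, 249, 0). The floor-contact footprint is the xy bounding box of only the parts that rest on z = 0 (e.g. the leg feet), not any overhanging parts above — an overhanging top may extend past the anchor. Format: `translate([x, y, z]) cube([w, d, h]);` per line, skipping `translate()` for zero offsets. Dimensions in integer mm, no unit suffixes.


// leg_h = 432 − 33 = 399
translate([274, 249, 399]) cube([1931, 362, 33]);
translate([274, 249, 0]) cube([71, 71, 399]);
translate([274, 540, 0]) cube([71, 71, 399]);
translate([2134, 249, 0]) cube([71, 71, 399]);
translate([2134, 540, 0]) cube([71, 71, 399]);


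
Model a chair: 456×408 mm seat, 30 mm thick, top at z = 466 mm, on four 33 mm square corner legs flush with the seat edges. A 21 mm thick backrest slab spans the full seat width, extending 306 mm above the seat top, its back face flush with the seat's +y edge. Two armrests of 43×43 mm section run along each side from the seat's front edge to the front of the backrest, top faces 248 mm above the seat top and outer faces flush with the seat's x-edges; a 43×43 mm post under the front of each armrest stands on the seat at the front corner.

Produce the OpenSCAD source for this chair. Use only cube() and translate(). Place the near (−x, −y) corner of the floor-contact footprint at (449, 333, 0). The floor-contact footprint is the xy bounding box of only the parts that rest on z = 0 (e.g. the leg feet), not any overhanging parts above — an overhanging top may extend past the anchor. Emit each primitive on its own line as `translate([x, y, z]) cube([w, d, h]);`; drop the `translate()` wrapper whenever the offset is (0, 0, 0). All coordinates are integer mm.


translate([449, 333, 436]) cube([456, 408, 30]);
translate([449, 333, 0]) cube([33, 33, 436]);
translate([872, 333, 0]) cube([33, 33, 436]);
translate([449, 708, 0]) cube([33, 33, 436]);
translate([872, 708, 0]) cube([33, 33, 436]);
translate([449, 720, 466]) cube([456, 21, 306]);
translate([449, 333, 671]) cube([43, 387, 43]);
translate([862, 333, 671]) cube([43, 387, 43]);
translate([449, 333, 466]) cube([43, 43, 205]);
translate([862, 333, 466]) cube([43, 43, 205]);


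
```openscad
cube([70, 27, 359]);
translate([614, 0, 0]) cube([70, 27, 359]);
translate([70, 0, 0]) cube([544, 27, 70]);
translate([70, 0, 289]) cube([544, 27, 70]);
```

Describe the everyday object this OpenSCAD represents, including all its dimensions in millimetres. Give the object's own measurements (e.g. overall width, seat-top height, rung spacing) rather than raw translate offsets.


A rectangular picture frame lying in the x–z plane (depth along y). The opening is 544 mm wide (x) by 219 mm tall (z), surrounded by a border 70 mm wide on all four sides. The frame is 27 mm deep and is made of two full-height vertical stiles with two horizontal rails fitted between them.


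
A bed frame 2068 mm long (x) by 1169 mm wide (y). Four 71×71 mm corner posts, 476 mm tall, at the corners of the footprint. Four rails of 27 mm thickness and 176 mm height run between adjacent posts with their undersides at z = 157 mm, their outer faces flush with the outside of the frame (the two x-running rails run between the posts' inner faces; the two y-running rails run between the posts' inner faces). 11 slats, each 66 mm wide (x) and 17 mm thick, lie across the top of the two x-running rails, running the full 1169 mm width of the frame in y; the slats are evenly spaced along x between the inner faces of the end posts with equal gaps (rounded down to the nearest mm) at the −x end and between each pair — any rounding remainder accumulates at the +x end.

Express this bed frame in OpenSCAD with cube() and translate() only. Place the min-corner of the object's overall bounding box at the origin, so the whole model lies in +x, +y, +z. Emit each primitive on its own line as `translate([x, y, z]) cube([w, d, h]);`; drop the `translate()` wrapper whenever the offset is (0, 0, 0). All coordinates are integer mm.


// slat z = rail_z + rail_h = 157 + 176 = 333
// slat gap = ⌊(1926 − 11·66) / 12⌋ = 100
cube([71, 71, 476]);
translate([0, 1098, 0]) cube([71, 71, 476]);
translate([1997, 0, 0]) cube([71, 71, 476]);
translate([1997, 1098, 0]) cube([71, 71, 476]);
translate([71, 0, 157]) cube([1926, 27, 176]);
translate([71, 1142, 157]) cube([1926, 27, 176]);
translate([0, 71, 157]) cube([27, 1027, 176]);
translate([2041, 71, 157]) cube([27, 1027, 176]);
translate([171, 0, 333]) cube([66, 1169, 17]);
translate([337, 0, 333]) cube([66, 1169, 17]);
translate([503, 0, 333]) cube([66, 1169, 17]);
translate([669, 0, 333]) cube([66, 1169, 17]);
translate([835, 0, 333]) cube([66, 1169, 17]);
translate([1001, 0, 333]) cube([66, 1169, 17]);
translate([1167, 0, 333]) cube([66, 1169, 17]);
translate([1333, 0, 333]) cube([66, 1169, 17]);
translate([1499, 0, 333]) cube([66, 1169, 17]);
translate([1665, 0, 333]) cube([66, 1169, 17]);
translate([1831, 0, 333]) cube([66, 1169, 17]);


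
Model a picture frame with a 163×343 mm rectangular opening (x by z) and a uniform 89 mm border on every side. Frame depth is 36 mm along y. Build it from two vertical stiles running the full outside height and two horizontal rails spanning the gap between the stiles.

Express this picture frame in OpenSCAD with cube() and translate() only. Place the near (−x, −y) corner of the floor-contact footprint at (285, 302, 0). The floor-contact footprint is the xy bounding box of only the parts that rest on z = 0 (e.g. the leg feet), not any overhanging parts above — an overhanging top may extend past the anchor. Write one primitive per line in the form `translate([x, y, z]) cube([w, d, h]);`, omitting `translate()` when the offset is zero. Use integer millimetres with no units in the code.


translate([285, 302, 0]) cube([89, 36, 521]);
translate([537, 302, 0]) cube([89, 36, 521]);
translate([374, 302, 0]) cube([163, 36, 89]);
translate([374, 302, 432]) cube([163, 36, 89]);


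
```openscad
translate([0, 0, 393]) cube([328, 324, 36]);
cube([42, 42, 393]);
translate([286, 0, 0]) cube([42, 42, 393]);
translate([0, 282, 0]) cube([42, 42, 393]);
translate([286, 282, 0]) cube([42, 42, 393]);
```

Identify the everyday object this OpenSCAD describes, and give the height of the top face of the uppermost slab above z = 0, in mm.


A stool. The seat height is 429 mm.

A 328×324×36 slab at z = 393 on four corner posts — a stool. The seat top is 393 + 36 = 429 mm.


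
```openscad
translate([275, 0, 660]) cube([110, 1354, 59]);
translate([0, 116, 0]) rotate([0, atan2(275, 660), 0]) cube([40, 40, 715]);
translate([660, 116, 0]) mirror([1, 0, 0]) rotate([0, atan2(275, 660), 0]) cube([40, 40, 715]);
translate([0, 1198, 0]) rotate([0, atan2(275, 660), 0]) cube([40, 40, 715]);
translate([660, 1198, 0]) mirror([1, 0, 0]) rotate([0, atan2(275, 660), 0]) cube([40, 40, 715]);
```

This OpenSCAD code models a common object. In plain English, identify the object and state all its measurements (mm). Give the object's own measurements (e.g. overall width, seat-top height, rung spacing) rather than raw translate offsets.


A sawhorse. A 110×1354×59 mm beam (x, y, z) sits on two A-frame leg pairs. Each pair is two raked legs of 40×40 mm section (40 mm along y) splaying symmetrically in x. Each leg rises 660 mm vertically over 275 mm of horizontal reach and is 715 mm long along its own axis. Every leg's outer bottom edge rests on the floor and its outer top edge meets a bottom edge of the beam — the left legs (tilting toward +x) meet the beam's −x bottom edge, the right legs (their mirror images, tilting toward −x) meet its +x bottom edge — so the leg tops tuck under the beam, the beam's underside is 660 mm above the floor, and the feet are 660 mm apart outside-to-outside with the beam centred between them. The two leg pairs are set in 116 mm from either end of the beam.


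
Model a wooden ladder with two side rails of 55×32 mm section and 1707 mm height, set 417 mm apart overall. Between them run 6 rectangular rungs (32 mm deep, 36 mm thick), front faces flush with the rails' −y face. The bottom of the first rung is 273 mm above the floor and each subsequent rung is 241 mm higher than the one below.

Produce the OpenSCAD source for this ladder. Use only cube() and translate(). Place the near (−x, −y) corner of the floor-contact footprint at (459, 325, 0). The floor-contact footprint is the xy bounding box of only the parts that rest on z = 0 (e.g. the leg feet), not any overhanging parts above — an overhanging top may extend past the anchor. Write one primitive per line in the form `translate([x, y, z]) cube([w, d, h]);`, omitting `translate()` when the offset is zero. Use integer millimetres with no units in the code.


// rung span = 417 - 2*55 = 307
// rung[k] z = 273 + k*241
translate([459, 325, 0]) cube([55, 32, 1707]);
translate([821, 325, 0]) cube([55, 32, 1707]);
translate([514, 325, 273]) cube([307, 32, 36]);
translate([514, 325, 514]) cube([307, 32, 36]);
translate([514, 325, 755]) cube([307, 32, 36]);
translate([514, 325, 996]) cube([307, 32, 36]);
translate([514, 325, 1237]) cube([307, 32, 36]);
translate([514, 325, 1478]) cube([307, 32, 36]);


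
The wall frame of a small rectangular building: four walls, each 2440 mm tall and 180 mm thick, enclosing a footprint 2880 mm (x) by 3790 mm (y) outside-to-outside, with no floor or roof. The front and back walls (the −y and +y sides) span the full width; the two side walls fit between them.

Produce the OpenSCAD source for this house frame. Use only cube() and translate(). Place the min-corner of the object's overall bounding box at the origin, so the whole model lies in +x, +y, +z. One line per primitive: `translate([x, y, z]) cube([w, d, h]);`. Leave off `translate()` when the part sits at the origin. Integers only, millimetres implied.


cube([2880, 180, 2440]);
translate([0, 3610, 0]) cube([2880, 180, 2440]);
translate([0, 180, 0]) cube([180, 3430, 2440]);
translate([2700, 180, 0]) cube([180, 3430, 2440]);


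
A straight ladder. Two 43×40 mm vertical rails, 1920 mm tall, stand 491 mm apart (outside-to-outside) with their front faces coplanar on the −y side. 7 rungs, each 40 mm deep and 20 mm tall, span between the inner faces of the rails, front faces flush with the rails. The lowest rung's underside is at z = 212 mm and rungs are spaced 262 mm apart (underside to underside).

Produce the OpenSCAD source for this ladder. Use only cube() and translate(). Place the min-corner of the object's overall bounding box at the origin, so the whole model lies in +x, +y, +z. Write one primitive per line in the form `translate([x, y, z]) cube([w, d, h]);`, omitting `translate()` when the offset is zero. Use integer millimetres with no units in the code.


cube([43, 40, 1920]);
translate([448, 0, 0]) cube([43, 40, 1920]);
translate([43, 0, 212]) cube([405, 40, 20]);
translate([43, 0, 474]) cube([405, 40, 20]);
translate([43, 0, 736]) cube([405, 40, 20]);
translate([43, 0, 998]) cube([405, 40, 20]);
translate([43, 0, 1260]) cube([405, 40, 20]);
translate([43, 0, 1522]) cube([405, 40, 20]);
translate([43, 0, 1784]) cube([405, 40, 20]);


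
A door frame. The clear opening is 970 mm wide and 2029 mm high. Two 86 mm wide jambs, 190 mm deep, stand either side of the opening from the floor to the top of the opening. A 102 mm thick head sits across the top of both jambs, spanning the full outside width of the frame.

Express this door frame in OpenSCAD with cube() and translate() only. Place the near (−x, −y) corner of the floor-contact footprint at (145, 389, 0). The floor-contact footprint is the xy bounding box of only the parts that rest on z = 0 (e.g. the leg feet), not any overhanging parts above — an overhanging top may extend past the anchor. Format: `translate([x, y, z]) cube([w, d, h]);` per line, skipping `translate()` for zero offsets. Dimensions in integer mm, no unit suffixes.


translate([145, 389, 0]) cube([86, 190, 2029]);
translate([1201, 389, 0]) cube([86, 190, 2029]);
translate([145, 389, 2029]) cube([1142, 190, 102]);


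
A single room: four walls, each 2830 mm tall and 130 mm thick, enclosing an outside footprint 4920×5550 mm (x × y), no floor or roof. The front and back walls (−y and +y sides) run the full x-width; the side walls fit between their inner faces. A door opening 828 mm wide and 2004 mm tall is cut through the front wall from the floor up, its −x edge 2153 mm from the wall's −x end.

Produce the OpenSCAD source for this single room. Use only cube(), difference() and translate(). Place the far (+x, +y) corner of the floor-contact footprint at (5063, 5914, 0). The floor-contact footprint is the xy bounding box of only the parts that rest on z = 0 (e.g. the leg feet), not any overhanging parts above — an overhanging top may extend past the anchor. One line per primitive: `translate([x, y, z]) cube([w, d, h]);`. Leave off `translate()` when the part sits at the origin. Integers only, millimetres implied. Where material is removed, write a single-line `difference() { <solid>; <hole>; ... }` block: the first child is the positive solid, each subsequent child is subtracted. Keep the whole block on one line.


difference() { translate([143, 364, 0]) cube([4920, 130, 2830]); translate([2296, 364, 0]) cube([828, 130, 2004]); }
translate([143, 5784, 0]) cube([4920, 130, 2830]);
translate([143, 494, 0]) cube([130, 5290, 2830]);
translate([4933, 494, 0]) cube([130, 5290, 2830]);


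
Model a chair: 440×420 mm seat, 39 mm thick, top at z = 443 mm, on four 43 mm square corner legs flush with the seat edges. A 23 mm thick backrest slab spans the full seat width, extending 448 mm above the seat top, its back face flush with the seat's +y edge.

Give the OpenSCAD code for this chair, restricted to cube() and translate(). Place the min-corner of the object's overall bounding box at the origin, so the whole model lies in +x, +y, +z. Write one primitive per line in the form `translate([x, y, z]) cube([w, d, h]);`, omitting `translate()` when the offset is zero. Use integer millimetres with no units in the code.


// leg_h = 443 - 39 = 404
translate([0, 0, 404]) cube([440, 420, 39]);
cube([43, 43, 404]);
translate([397, 0, 0]) cube([43, 43, 404]);
translate([0, 377, 0]) cube([43, 43, 404]);
translate([397, 377, 0]) cube([43, 43, 404]);
translate([0, 397, 443]) cube([440, 23, 448]);


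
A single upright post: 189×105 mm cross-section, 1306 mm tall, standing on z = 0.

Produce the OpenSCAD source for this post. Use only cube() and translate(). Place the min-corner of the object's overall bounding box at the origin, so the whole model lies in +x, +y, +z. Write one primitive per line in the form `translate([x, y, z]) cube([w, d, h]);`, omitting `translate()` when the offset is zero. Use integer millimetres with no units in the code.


cube([189, 105, 1306]);


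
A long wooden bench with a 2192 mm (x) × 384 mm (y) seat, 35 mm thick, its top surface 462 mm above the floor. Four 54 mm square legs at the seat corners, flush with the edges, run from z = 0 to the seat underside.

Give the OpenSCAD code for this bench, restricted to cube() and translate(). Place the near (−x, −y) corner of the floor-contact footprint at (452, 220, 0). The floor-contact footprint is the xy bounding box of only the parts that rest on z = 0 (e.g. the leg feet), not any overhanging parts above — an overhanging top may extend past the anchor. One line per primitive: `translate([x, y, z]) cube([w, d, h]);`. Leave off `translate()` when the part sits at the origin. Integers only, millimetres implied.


// leg_h = 462 − 35 = 427
translate([452, 220, 427]) cube([2192, 384, 35]);
translate([452, 220, 0]) cube([54, 54, 427]);
translate([452, 550, 0]) cube([54, 54, 427]);
translate([2590, 220, 0]) cube([54, 54, 427]);
translate([2590, 550, 0]) cube([54, 54, 427]);


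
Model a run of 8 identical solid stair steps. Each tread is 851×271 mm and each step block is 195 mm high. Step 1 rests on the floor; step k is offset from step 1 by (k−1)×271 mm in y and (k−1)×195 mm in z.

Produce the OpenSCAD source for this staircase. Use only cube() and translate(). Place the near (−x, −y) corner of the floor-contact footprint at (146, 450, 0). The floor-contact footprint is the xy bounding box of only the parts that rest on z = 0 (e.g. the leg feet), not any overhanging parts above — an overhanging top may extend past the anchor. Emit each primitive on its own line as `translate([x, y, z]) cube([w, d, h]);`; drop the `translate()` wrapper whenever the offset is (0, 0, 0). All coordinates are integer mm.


translate([146, 450, 0]) cube([851, 271, 195]);
translate([146, 721, 195]) cube([851, 271, 195]);
translate([146, 992, 390]) cube([851, 271, 195]);
translate([146, 1263, 585]) cube([851, 271, 195]);
translate([146, 1534, 780]) cube([851, 271, 195]);
translate([146, 1805, 975]) cube([851, 271, 195]);
translate([146, 2076, 1170]) cube([851, 271, 195]);
translate([146, 2347, 1365]) cube([851, 271, 195]);


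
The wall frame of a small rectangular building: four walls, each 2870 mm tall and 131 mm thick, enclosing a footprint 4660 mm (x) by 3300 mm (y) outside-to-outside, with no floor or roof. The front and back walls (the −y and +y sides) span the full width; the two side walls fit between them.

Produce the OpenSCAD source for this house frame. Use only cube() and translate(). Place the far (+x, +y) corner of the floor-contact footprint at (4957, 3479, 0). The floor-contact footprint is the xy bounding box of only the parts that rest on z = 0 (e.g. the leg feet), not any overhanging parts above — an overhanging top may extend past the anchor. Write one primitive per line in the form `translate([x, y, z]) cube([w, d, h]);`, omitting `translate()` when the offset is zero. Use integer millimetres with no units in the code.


translate([297, 179, 0]) cube([4660, 131, 2870]);
translate([297, 3348, 0]) cube([4660, 131, 2870]);
translate([297, 310, 0]) cube([131, 3038, 2870]);
translate([4826, 310, 0]) cube([131, 3038, 2870]);


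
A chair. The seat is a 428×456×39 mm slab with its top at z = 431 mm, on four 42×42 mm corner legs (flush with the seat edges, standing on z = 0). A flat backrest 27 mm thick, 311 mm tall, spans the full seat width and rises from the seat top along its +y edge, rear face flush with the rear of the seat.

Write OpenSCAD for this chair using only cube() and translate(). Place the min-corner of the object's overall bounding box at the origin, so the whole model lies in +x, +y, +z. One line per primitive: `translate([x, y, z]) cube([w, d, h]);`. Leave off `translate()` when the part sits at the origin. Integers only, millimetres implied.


translate([0, 0, 392]) cube([428, 456, 39]);
cube([42, 42, 392]);
translate([386, 0, 0]) cube([42, 42, 392]);
translate([0, 414, 0]) cube([42, 42, 392]);
translate([386, 414, 0]) cube([42, 42, 392]);
translate([0, 429, 431]) cube([428, 27, 311]);


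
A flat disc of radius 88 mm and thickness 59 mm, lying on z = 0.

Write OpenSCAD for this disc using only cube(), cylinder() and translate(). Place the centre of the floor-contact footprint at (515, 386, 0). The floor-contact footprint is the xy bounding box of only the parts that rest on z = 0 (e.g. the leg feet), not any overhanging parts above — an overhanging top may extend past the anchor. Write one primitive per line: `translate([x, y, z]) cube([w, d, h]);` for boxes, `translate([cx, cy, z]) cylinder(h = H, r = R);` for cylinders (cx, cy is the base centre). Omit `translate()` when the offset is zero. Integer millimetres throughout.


translate([515, 386, 0]) cylinder(h = 59, r = 88);


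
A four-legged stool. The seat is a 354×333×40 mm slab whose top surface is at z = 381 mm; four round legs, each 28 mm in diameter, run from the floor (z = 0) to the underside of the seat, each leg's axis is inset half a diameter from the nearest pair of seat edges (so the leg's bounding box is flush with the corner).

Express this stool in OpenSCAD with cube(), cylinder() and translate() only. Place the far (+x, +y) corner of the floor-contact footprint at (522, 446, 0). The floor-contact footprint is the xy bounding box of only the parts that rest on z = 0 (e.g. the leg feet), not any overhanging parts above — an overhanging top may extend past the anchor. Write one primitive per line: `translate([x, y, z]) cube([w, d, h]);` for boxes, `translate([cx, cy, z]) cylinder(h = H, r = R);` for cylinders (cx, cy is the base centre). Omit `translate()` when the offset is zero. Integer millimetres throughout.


// leg_h = 381 - 40 = 341
translate([168, 113, 341]) cube([354, 333, 40]);
translate([182, 127, 0]) cylinder(h = 341, r = 14);
translate([508, 127, 0]) cylinder(h = 341, r = 14);
translate([182, 432, 0]) cylinder(h = 341, r = 14);
translate([508, 432, 0]) cylinder(h = 341, r = 14);
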